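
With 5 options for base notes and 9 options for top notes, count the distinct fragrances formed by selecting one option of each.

By the multiplication principle: 5 x 9.

Final answer: 45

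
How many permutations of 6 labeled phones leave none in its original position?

D(n) = (n-1)(D(n-1) + D(n-2)), D(0)=1, D(1)=0.
D(2) = 1 x (0 + 1) = 1
D(3) = 2 x (1 + 0) = 2
D(4) = 3 x (2 + 1) = 9
D(5) = 4 x (9 + 2) = 44
D(6) = 5 x (D(5) + D(4)) = 5 x (44 + 9)

Final answer: D(6) = 265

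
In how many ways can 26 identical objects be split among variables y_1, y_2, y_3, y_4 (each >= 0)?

Stars and bars with 26 stars and 3 bars:
C(26+4-1, 4-1) = C(29,3).

Final answer: C(29,3) = 3654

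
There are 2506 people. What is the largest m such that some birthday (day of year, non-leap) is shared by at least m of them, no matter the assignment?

There are 365 possible values for birthday (day of year, non-leap). With 2506 people and 365 categories, by pigeonhole: ceiling(2506/365).

Final answer: 7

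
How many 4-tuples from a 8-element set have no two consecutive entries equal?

First character: 8 choices. Each subsequent: 7 choices (must differ from the previous one).
Total: 8 x 7^3.

Final answer: 8 x 7^{3} = 2744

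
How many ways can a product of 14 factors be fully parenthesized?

This is counted by the nth Catalan number C_n. Here n = 14 - 1 = 13.
C_n = (2n)!/(n!(n+1)!), so C_{13} = 26!/(13! x 14!) = C(26,13)/14 = 10400600/14.

Final answer: C_{13} = 742900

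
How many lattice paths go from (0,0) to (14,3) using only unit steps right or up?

Each path has 14 right steps and 3 up steps in some order (17 steps total).
Choose which 3 of the 17 steps are up: C(17,3).

Final answer: C(17,3) = 680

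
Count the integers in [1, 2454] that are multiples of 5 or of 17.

Multiples of 5: 490. Multiples of 17: 144. Of both (lcm=85): 28.
By inclusion-exclusion: 490 + 144 - 28.

Final answer: 606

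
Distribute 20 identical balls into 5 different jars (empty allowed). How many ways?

Stars and bars: C(n+k-1, k-1) = C(24,4).

Final answer: C(24,4) = 10626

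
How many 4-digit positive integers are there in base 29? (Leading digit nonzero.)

In base 29, the leading digit has 28 choices (1..28); each of the remaining 3 digits has 29 choices.
Total: 28 x 29^3.

Final answer: 682892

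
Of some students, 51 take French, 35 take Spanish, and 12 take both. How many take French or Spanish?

|A union B| = |A| + |B| - |A intersect B| = 51 + 35 - 12.

Final answer: 74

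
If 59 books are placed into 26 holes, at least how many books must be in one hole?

By the pigeonhole principle: ceiling(59/26).

Final answer: 3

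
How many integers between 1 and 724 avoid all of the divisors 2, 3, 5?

|div by 2|=362, |div by 3|=241, |div by 5|=144.
|div by 2&3|=120, |div by 2&5|=72, |div by 3&5|=48, |div by all|=24.
By inclusion-exclusion, divisible by at least one: 362+241+144-120-72-48+24 = 531.
Not divisible by any: 724 - 531.

Final answer: 193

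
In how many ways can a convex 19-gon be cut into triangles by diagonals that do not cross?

This is a standard Catalan-number count: the answer is C_n. Here n = 19 - 2 = 17.
C_n = C(2n,n) - C(2n,n+1), so C_{17} = C(34,17) - C(34,18) = 2333606220 - 2203961430.

Final answer: C_{17} = 129644790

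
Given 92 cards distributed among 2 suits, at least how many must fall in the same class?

By pigeonhole with 92 objects and 2 categories: ceiling(92/2).

Final answer: 46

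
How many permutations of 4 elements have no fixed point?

D(n) = (n-1)(D(n-1) + D(n-2)), D(0)=1, D(1)=0.
D(2) = 1 x (0 + 1) = 1
D(3) = 2 x (1 + 0) = 2
D(4) = 3 x (D(3) + D(2)) = 3 x (2 + 1)

Final answer: D(4) = 9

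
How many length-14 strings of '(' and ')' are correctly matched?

This is a standard Catalan-number count: the answer is C_n. Here n = 7 (pairs).
C_n = (2n)!/(n!(n+1)!), so C_{7} = 14!/(7! x 8!) = C(14,7)/8 = 3432/8.

Final answer: C_{7} = 429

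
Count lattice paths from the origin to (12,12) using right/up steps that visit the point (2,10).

Paths (0,0)->(2,10): C(12,10) = 66.
Paths (2,10)->(12,12): C(12,2) = 66.
By multiplication principle: 66 x 66.

Final answer: 4356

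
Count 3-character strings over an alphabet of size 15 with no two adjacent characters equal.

First character: 15 choices. Each subsequent: 14 choices (must differ from the previous one).
Total: 15 x 14^2.

Final answer: 15 x 14^{2} = 2940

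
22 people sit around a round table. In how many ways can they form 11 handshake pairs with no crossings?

This is a standard Catalan-number count: the answer is C_n. Here n = 22/2 = 11.
Using C_0 = 1 and C_(k+1) = C_k x 2(2k+1)/(k+2), build up term by term: C_1=1, C_2=2, C_3=5, C_4=14, C_5=42, C_6=132, C_7=429, C_8=1430, C_9=4862, C_10=16796, C_11=58786.

Final answer: C_{11} = 58786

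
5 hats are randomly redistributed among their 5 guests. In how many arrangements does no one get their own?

Use the recurrence D(n) = (n-1)(D(n-1) + D(n-2)) with D(0)=1, D(1)=0.
D(2) = 1 x (0 + 1) = 1
D(3) = 2 x (1 + 0) = 2
D(4) = 3 x (2 + 1) = 9
D(5) = 4 x (D(4) + D(3)) = 4 x (9 + 2)

Final answer: D(5) = 44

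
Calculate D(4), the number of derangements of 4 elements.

D(n) = (n-1)(D(n-1) + D(n-2)), D(0)=1, D(1)=0.
Building up: D(2)=1, D(3)=2.
D(4) = 3 x (D(3) + D(2)) = 3 x (2 + 1).

Final answer: D(4) = 9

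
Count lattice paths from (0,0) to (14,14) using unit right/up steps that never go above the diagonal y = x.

Total monotonic paths to (14,14): C(28,14) = 40116600.
Reflecting each bad path at its first crossing gives a bijection with paths to (13,15): C(28,15) = 37442160.
Valid Dyck paths: 40116600 - 37442160.
(Check: C(28,14) - C(28,15) = C(28,14)/15, the Catalan number C_{14}.)

Final answer: C_{14} = 2674440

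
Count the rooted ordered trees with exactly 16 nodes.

This is a standard Catalan-number count: the answer is C_n. Here n = 16 - 1 = 15.
Using C_0 = 1 and C_(k+1) = C_k x 2(2k+1)/(k+2), build up term by term: C_1=1, C_2=2, C_3=5, C_4=14, C_5=42, C_6=132, C_7=429, C_8=1430, C_9=4862, C_10=16796, C_11=58786, C_12=208012, C_13=742900, C_14=2674440, C_15=9694845.

Final answer: C_{15} = 9694845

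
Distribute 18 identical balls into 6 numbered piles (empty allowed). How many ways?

Stars and bars: C(n+k-1, k-1) = C(23,5).

Final answer: C(23,5) = 33649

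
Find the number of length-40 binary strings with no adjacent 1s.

A valid string ends in 0 (append to any length-(n-1) valid string) or in 01 (append to any length-(n-2) valid string), so a(n) = a(n-1) + a(n-2) with a(1)=2, a(2)=3.
Computing successive values: a(1)=2, a(2)=3, a(3)=5, a(4)=8, a(5)=13, a(6)=21, a(7)=34, a(8)=55, a(9)=89, a(10)=144, a(11)=233, a(12)=377, a(13)=610, a(14)=987, a(15)=1597, a(16)=2584, a(17)=4181, a(18)=6765, a(19)=10946, a(20)=17711, a(21)=28657, a(22)=46368, a(23)=75025, a(24)=121393, a(25)=196418, a(26)=317811, a(27)=514229, a(28)=832040, a(29)=1346269, a(30)=2178309, a(31)=3524578, a(32)=5702887, a(33)=9227465, a(34)=14930352, a(35)=24157817, a(36)=39088169, a(37)=63245986, a(38)=102334155, a(39)=165580141, a(40)=267914296.

Final answer: 267914296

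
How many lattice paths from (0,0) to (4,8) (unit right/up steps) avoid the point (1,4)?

Total paths to (4,8): C(12,8) = 495.
Paths through (1,4): C(5,4) x C(7,4) = 175.
Avoiding (1,4): 495 - 175.

Final answer: 320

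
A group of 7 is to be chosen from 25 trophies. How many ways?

C(25,7) = 25!/(7! x (25-7)!).

Final answer: C(25,7) = 480700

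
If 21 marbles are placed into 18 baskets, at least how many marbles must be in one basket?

By the pigeonhole principle: ceiling(21/18).

Final answer: 2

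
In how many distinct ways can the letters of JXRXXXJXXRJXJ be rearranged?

Letters (J:4, R:2, X:7). Total letters: 13.
Permutations = 13!/(7! x 4! x 2!).

Final answer: 25740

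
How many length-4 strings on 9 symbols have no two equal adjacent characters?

First character: 9 choices. Each subsequent: 8 choices (must differ from the previous one).
Total: 9 x 8^3.

Final answer: 9 x 8^{3} = 4608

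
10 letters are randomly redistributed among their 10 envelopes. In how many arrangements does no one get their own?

Derangements satisfy D(n) = (n-1)(D(n-1) + D(n-2)), starting from D(0)=1, D(1)=0.
D(2) = 1 x (0 + 1) = 1
D(3) = 2 x (1 + 0) = 2
D(4) = 3 x (2 + 1) = 9
D(5) = 4 x (9 + 2) = 44
D(6) = 5 x (44 + 9) = 265
D(7) = 6 x (265 + 44) = 1854
D(8) = 7 x (1854 + 265) = 14833
D(9) = 8 x (14833 + 1854) = 133496
D(10) = 9 x (D(9) + D(8)) = 9 x (133496 + 14833)

Final answer: D(10) = 1334961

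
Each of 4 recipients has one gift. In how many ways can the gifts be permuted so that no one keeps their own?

Derangements satisfy D(n) = (n-1)(D(n-1) + D(n-2)), starting from D(0)=1, D(1)=0.
D(2) = 1 x (0 + 1) = 1
D(3) = 2 x (1 + 0) = 2
D(4) = 3 x (D(3) + D(2)) = 3 x (2 + 1)

Final answer: D(4) = 9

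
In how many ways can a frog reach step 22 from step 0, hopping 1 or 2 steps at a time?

Condition on the final move: it is a 1-step (f(n-1) ways to get there) or a 2-step (f(n-2) ways), so f(n) = f(n-1) + f(n-2), with f(1)=1, f(2)=2.
Building up term by term: f(1)=1, f(2)=2, f(3)=3, f(4)=5, f(5)=8, f(6)=13, f(7)=21, f(8)=34, f(9)=55, f(10)=89, f(11)=144, f(12)=233, f(13)=377, f(14)=610, f(15)=987, f(16)=1597, f(17)=2584, f(18)=4181, f(19)=6765, f(20)=10946, f(21)=17711, f(22)=28657.

Final answer: 28657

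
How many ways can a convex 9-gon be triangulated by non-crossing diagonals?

This is a standard Catalan-number count: the answer is C_n. Here n = 9 - 2 = 7.
Using C_0 = 1 and C_(k+1) = C_k x 2(2k+1)/(k+2), build up term by term: C_1=1, C_2=2, C_3=5, C_4=14, C_5=42, C_6=132, C_7=429.

Final answer: C_{7} = 429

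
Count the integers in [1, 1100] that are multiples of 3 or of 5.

Multiples of 3: 366. Multiples of 5: 220. Of both (lcm=15): 73.
By inclusion-exclusion: 366 + 220 - 73.

Final answer: 513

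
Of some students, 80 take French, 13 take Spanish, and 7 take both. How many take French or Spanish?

|A union B| = |A| + |B| - |A intersect B| = 80 + 13 - 7.

Final answer: 86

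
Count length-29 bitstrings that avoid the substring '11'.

Classify by the final bit: ...0 gives a(n-1) strings, ...01 gives a(n-2) strings. Thus a(n) = a(n-1) + a(n-2) with a(1)=2, a(2)=3.
Iterating the recurrence: a(1)=2, a(2)=3, a(3)=5, a(4)=8, a(5)=13, a(6)=21, a(7)=34, a(8)=55, a(9)=89, a(10)=144, a(11)=233, a(12)=377, a(13)=610, a(14)=987, a(15)=1597, a(16)=2584, a(17)=4181, a(18)=6765, a(19)=10946, a(20)=17711, a(21)=28657, a(22)=46368, a(23)=75025, a(24)=121393, a(25)=196418, a(26)=317811, a(27)=514229, a(28)=832040, a(29)=1346269.

Final answer: 1346269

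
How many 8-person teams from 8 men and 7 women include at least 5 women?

Sum over valid woman counts:
C(7,5)C(8,3) = 1176
C(7,6)C(8,2) = 196
C(7,7)C(8,1) = 8
Total: 1176 + 196 + 8.

Final answer: 1380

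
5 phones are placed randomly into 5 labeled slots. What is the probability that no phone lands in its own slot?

Derangements satisfy D(n) = (n-1)(D(n-1) + D(n-2)), starting from D(0)=1, D(1)=0.
Building up: D(2)=1, D(3)=2, D(4)=9, D(5)=44.
Total arrangements: 5! = 120.
Probability = D(5)/5! = 11/30.

Final answer: D(5)/5! = 44/120 = 0.366667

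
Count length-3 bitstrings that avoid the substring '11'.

A valid string ends in 0 (append to any length-(n-1) valid string) or in 01 (append to any length-(n-2) valid string), so a(n) = a(n-1) + a(n-2) with a(1)=2, a(2)=3.
Iterating the recurrence: a(1)=2, a(2)=3, a(3)=5.

Final answer: 5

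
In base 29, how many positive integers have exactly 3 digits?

Leading digit: 28 options (nonzero). Other 2 digit(s): 29 options each.
Total: 28 x 29^2.

Final answer: 23548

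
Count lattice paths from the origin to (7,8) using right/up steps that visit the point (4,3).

Paths (0,0)->(4,3): C(7,3) = 35.
Paths (4,3)->(7,8): C(8,5) = 56.
By multiplication principle: 35 x 56.

Final answer: 1960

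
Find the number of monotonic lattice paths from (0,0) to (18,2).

Each path has 18 right steps and 2 up steps in some order (20 steps total).
Choose which 2 of the 20 steps are up: C(20,2).

Final answer: C(20,2) = 190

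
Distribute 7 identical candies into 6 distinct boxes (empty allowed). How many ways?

Stars and bars: C(n+k-1, k-1) = C(12,5).

Final answer: C(12,5) = 792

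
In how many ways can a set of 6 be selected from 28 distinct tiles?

C(28,6) = 28!/(6! x 22!).

Final answer: \binom{28}{6} = 376740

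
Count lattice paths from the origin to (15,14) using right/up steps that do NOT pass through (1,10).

Total paths to (15,14): C(29,14) = 77558760.
Paths through (1,10): C(11,10) x C(18,4) = 33660.
Avoiding (1,10): 77558760 - 33660.

Final answer: 77525100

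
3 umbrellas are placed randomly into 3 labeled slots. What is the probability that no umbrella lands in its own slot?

D(n) = (n-1)(D(n-1) + D(n-2)), D(0)=1, D(1)=0.
Building up: D(2)=1, D(3)=2.
Total arrangements: 3! = 6.
Probability = D(3)/3! = 1/3.

Final answer: D(3)/3! = 2/6 = 0.333333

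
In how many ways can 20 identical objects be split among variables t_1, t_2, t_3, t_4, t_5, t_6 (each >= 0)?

Stars and bars with 20 stars and 5 bars:
C(20+6-1, 6-1) = C(25,5).

Final answer: C(25,5) = 53130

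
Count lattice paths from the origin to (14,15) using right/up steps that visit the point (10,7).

Paths (0,0)->(10,7): C(17,7) = 19448.
Paths (10,7)->(14,15): C(12,8) = 495.
By multiplication principle: 19448 x 495.

Final answer: 9626760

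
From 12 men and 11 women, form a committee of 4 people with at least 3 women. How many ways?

Sum over valid woman counts:
C(11,3)C(12,1) = 1980
C(11,4)C(12,0) = 330
Total: 1980 + 330.

Final answer: 2310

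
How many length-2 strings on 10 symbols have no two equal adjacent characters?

Let g(n) count such strings. g(1) = 10, and each valid string of length n-1 extends in 9 ways (any symbol but the last), so g(n) = 9 g(n-1).
Total: g(2) = 10 x 9^1.

Final answer: 10 x 9^{1} = 90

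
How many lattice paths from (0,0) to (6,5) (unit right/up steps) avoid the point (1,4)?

Total paths to (6,5): C(11,5) = 462.
Paths through (1,4): C(5,4) x C(6,1) = 30.
Avoiding (1,4): 462 - 30.

Final answer: 432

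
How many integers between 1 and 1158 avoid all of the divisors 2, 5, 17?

|div by 2|=579, |div by 5|=231, |div by 17|=68.
|div by 2&5|=115, |div by 2&17|=34, |div by 5&17|=13, |div by all|=6.
By inclusion-exclusion, divisible by at least one: 579+231+68-115-34-13+6 = 722.
Not divisible by any: 1158 - 722.

Final answer: 436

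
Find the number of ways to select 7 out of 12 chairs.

C(12,7) = 12!/(7! x (12-7)!).

Final answer: C(12,7) = 792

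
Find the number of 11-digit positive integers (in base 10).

The leading digit cannot be 0 (9 options); the other 10 digits can be anything (10 options each).
Total: 9 x 10^10.

Final answer: 90000000000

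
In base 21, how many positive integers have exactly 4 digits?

In base 21, the leading digit has 20 choices (1..20); each of the remaining 3 digits has 21 choices.
Total: 20 x 21^3.

Final answer: 185220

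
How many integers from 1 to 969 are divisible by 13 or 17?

Multiples of 13: 74. Multiples of 17: 57. Of both (lcm=221): 4.
By inclusion-exclusion: 74 + 57 - 4.

Final answer: 127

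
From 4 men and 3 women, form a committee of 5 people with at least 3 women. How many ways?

Sum over valid woman counts:
C(3,3)C(4,2).

Final answer: 6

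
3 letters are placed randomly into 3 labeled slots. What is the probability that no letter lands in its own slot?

Use the recurrence D(n) = (n-1)(D(n-1) + D(n-2)) with D(0)=1, D(1)=0.
Building up: D(2)=1, D(3)=2.
Total arrangements: 3! = 6.
Probability = D(3)/3! = 1/3.

Final answer: D(3)/3! = 2/6 = 0.333333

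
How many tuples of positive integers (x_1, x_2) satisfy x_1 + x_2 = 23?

Substitute x'_i = x_i - 1 (so x'_i >= 0). Then sum x'_i = 23 - 2 = 21.
Stars and bars: C(21+2-1, 2-1) = C(22,1).

Final answer: C(22,1) = 22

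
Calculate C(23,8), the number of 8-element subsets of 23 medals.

C(23,8) = 23!/(8! x 15!).

Final answer: \binom{23}{8} = 490314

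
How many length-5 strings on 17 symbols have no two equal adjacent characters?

First character: 17 choices. Each subsequent: 16 choices (must differ from the previous one).
Total: 17 x 16^4.

Final answer: 17 x 16^{4} = 1114112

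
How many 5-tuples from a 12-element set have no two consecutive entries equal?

First character: 12 choices. Each subsequent: 11 choices (must differ from the previous one).
Total: 12 x 11^4.

Final answer: 12 x 11^{4} = 175692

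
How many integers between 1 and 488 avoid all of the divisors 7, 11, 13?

|div by 7|=69, |div by 11|=44, |div by 13|=37.
|div by 7&11|=6, |div by 7&13|=5, |div by 11&13|=3, |div by all|=0.
By inclusion-exclusion, divisible by at least one: 69+44+37-6-5-3+0 = 136.
Not divisible by any: 488 - 136.

Final answer: 352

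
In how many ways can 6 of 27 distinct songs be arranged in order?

P(27,6) = 27!/(27-6)! = 27!/21!.

Final answer: P(27,6) = 213127200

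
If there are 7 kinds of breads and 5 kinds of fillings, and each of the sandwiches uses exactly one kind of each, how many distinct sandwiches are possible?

By the multiplication principle: 7 x 5.

Final answer: 35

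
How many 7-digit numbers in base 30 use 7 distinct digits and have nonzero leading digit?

First digit: 29 (nonzero). Second: 29 (not first). Third: 28, etc.
Total: 29 x 29 x 28 x 27 x 26 x 25 x 24.

Final answer: 9918417600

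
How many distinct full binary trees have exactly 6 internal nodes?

This is a standard Catalan-number count: the answer is C_n. Here n = 6.
C_n = C(2n,n) - C(2n,n+1), so C_{6} = C(12,6) - C(12,7) = 924 - 792.

Final answer: C_{6} = 132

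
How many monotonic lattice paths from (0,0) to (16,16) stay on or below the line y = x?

Total monotonic paths to (16,16): C(32,16) = 601080390.
Paths that cross above y=x (reflection bijection): C(32,17) = 565722720.
Valid Dyck paths: 601080390 - 565722720.
(Equivalently, C_{16} = C(32,16)/17 = 601080390/17.)

Final answer: C_{16} = 35357670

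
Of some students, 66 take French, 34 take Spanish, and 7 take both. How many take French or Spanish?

|A union B| = |A| + |B| - |A intersect B| = 66 + 34 - 7.

Final answer: 93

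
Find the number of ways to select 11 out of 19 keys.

C(19,11) = 19!/(11! x 8!).

Final answer: \binom{19}{11} = 75582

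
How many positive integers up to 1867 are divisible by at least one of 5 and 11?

Multiples of 5: 373. Multiples of 11: 169. Of both (lcm=55): 33.
By inclusion-exclusion: 373 + 169 - 33.

Final answer: 509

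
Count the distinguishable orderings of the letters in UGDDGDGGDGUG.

Letters (D:4, G:6, U:2). Total letters: 12.
Permutations = 12!/(6! x 4! x 2!).

Final answer: 13860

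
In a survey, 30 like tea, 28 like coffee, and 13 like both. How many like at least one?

|A union B| = |A| + |B| - |A intersect B| = 30 + 28 - 13.

Final answer: 45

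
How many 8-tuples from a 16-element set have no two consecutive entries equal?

First character: 16 choices. Each subsequent: 15 choices (must differ from the previous one).
Total: 16 x 15^7.

Final answer: 16 x 15^{7} = 2733750000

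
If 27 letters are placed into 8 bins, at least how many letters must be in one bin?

By the pigeonhole principle: ceiling(27/8).

Final answer: 4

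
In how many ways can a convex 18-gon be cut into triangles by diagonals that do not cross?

This is counted by the nth Catalan number C_n. Here n = 18 - 2 = 16.
Using C_0 = 1 and C_(k+1) = C_k x 2(2k+1)/(k+2), build up term by term: C_1=1, C_2=2, C_3=5, C_4=14, C_5=42, C_6=132, C_7=429, C_8=1430, C_9=4862, C_10=16796, C_11=58786, C_12=208012, C_13=742900, C_14=2674440, C_15=9694845, C_16=35357670.

Final answer: C_{16} = 35357670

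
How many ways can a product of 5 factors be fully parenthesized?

This is counted by the nth Catalan number C_n. Here n = 5 - 1 = 4.
C_n = (2n)!/(n!(n+1)!), so C_{4} = 8!/(4! x 5!) = C(8,4)/5 = 70/5.

Final answer: C_{4} = 14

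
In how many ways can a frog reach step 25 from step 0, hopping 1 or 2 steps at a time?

Condition on the final move: it is a 1-step (f(n-1) ways to get there) or a 2-step (f(n-2) ways), so f(n) = f(n-1) + f(n-2), with f(1)=1, f(2)=2.
Iterating the recurrence: f(1)=1, f(2)=2, f(3)=3, f(4)=5, f(5)=8, f(6)=13, f(7)=21, f(8)=34, f(9)=55, f(10)=89, f(11)=144, f(12)=233, f(13)=377, f(14)=610, f(15)=987, f(16)=1597, f(17)=2584, f(18)=4181, f(19)=6765, f(20)=10946, f(21)=17711, f(22)=28657, f(23)=46368, f(24)=75025, f(25)=121393.

Final answer: 121393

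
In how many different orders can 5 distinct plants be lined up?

The number of ways to arrange 5 distinct objects is 5!.

Final answer: 5! = 120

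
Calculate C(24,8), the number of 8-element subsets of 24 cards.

C(24,8) = 24!/(8! x (24-8)!).

Final answer: C(24,8) = 735471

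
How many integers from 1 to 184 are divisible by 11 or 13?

Multiples of 11: 16. Multiples of 13: 14. Of both (lcm=143): 1.
By inclusion-exclusion: 16 + 14 - 1.

Final answer: 29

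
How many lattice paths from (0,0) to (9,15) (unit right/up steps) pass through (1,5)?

Paths (0,0)->(1,5): C(6,5) = 6.
Paths (1,5)->(9,15): C(18,10) = 43758.
By multiplication principle: 6 x 43758.

Final answer: 262548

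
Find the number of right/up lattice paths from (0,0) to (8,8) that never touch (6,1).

Total paths to (8,8): C(16,8) = 12870.
Paths through (6,1): C(7,1) x C(9,7) = 252.
Avoiding (6,1): 12870 - 252.

Final answer: 12618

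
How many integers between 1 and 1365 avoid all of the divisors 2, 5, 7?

|div by 2|=682, |div by 5|=273, |div by 7|=195.
|div by 2&5|=136, |div by 2&7|=97, |div by 5&7|=39, |div by all|=19.
By inclusion-exclusion, divisible by at least one: 682+273+195-136-97-39+19 = 897.
Not divisible by any: 1365 - 897.

Final answer: 468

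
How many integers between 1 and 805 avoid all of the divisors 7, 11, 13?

|div by 7|=115, |div by 11|=73, |div by 13|=61.
|div by 7&11|=10, |div by 7&13|=8, |div by 11&13|=5, |div by all|=0.
By inclusion-exclusion, divisible by at least one: 115+73+61-10-8-5+0 = 226.
Not divisible by any: 805 - 226.

Final answer: 579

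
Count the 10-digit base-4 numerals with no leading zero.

Leading digit: 3 options (nonzero). Other 9 digit(s): 4 options each.
Total: 3 x 4^9.

Final answer: 786432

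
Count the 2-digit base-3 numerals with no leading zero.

These are the integers in [3^1, 3^2), so the count is 3^2 - 3^1 = 2 x 3^1.

Final answer: 6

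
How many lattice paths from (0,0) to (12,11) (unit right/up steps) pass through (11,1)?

Paths (0,0)->(11,1): C(12,1) = 12.
Paths (11,1)->(12,11): C(11,10) = 11.
By multiplication principle: 12 x 11.

Final answer: 132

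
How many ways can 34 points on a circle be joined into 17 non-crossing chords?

This is counted by the nth Catalan number C_n. Here n = 34/2 = 17.
C_n = C(2n,n)/(n+1), so C_{17} = C(34,17)/18 = 2333606220/18.

Final answer: C_{17} = 129644790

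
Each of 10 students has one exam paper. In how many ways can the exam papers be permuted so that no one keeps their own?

Use the recurrence D(n) = (n-1)(D(n-1) + D(n-2)) with D(0)=1, D(1)=0.
D(2) = 1 x (0 + 1) = 1
D(3) = 2 x (1 + 0) = 2
D(4) = 3 x (2 + 1) = 9
D(5) = 4 x (9 + 2) = 44
D(6) = 5 x (44 + 9) = 265
D(7) = 6 x (265 + 44) = 1854
D(8) = 7 x (1854 + 265) = 14833
D(9) = 8 x (14833 + 1854) = 133496
D(10) = 9 x (D(9) + D(8)) = 9 x (133496 + 14833)

Final answer: D(10) = 1334961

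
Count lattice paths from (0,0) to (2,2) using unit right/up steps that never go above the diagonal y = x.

Total monotonic paths to (2,2): C(4,2) = 6.
Reflecting each bad path at its first crossing gives a bijection with paths to (1,3): C(4,3) = 4.
Valid Dyck paths: 6 - 4.
(These counts are the Catalan numbers.)

Final answer: C_{2} = 2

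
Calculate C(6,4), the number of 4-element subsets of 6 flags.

C(6,4) = 6!/(4! x (6-4)!).

Final answer: C(6,4) = 15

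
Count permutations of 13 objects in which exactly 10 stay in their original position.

Choose which 10 elements are fixed: C(13,10) = 286.
Derange the remaining 3 using D(j) = (j-1)(D(j-1) + D(j-2)), D(0)=1, D(1)=0: D(2)=1, D(3)=2.
Total: 286 x 2.

Final answer: C(13,10) D(3) = 572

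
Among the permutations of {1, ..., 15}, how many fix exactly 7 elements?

Choose which 7 elements are fixed: C(15,7) = 6435.
Derange the remaining 8 using D(j) = (j-1)(D(j-1) + D(j-2)), D(0)=1, D(1)=0: D(2)=1, D(3)=2, D(4)=9, D(5)=44, D(6)=265, D(7)=1854, D(8)=14833.
Total: 6435 x 14833.

Final answer: C(15,7) D(8) = 95450355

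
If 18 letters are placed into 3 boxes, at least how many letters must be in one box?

By the pigeonhole principle: ceiling(18/3).

Final answer: 6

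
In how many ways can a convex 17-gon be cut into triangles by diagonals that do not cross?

This is a standard Catalan-number count: the answer is C_n. Here n = 17 - 2 = 15.
C_n = C(2n,n) - C(2n,n+1), so C_{15} = C(30,15) - C(30,16) = 155117520 - 145422675.

Final answer: C_{15} = 9694845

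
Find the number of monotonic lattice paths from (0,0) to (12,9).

Each path has 12 right steps and 9 up steps in some order (21 steps total).
Choose which 9 of the 21 steps are up: C(21,9).

Final answer: C(21,9) = 293930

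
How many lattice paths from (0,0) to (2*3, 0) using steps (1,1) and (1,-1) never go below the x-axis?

Total monotonic paths to (3,3): C(6,3) = 20.
Reflecting each bad path at its first crossing gives a bijection with paths to (2,4): C(6,4) = 15.
Valid Dyck paths: 20 - 15.
(Equivalently, C_{3} = C(6,3)/4 = 20/4.)

Final answer: C_{3} = 5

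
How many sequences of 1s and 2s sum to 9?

Condition on the final move: it is a 1-step (f(n-1) ways to get there) or a 2-step (f(n-2) ways), so f(n) = f(n-1) + f(n-2), with f(1)=1, f(2)=2.
Iterating the recurrence: f(1)=1, f(2)=2, f(3)=3, f(4)=5, f(5)=8, f(6)=13, f(7)=21, f(8)=34, f(9)=55.

Final answer: 55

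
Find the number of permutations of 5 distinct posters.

The number of ways to arrange 5 distinct objects is 5!.

Final answer: 5! = 120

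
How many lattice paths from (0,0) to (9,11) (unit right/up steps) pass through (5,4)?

Paths (0,0)->(5,4): C(9,4) = 126.
Paths (5,4)->(9,11): C(11,7) = 330.
By multiplication principle: 126 x 330.

Final answer: 41580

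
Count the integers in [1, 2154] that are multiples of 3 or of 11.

Multiples of 3: 718. Multiples of 11: 195. Of both (lcm=33): 65.
By inclusion-exclusion: 718 + 195 - 65.

Final answer: 848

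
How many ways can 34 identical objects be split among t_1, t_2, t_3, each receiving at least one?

Substitute t'_i = t_i - 1 (so t'_i >= 0). Then sum t'_i = 34 - 3 = 31.
Stars and bars: C(31+3-1, 3-1) = C(33,2).

Final answer: C(33,2) = 528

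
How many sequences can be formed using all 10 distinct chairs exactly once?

The number of ways to arrange 10 distinct objects is 10!.

Final answer: 10! = 3628800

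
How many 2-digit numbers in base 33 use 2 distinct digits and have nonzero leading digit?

First digit: 32 (nonzero). Second: 32 (not first). Third: 31, etc.
Total: 32 x 32.

Final answer: 1024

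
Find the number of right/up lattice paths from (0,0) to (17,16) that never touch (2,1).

Total paths to (17,16): C(33,16) = 1166803110.
Paths through (2,1): C(3,1) x C(30,15) = 465352560.
Avoiding (2,1): 1166803110 - 465352560.

Final answer: 701450550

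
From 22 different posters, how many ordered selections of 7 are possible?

P(22,7) = 22!/(22-7)! = 22!/15!.

Final answer: P(22,7) = 859541760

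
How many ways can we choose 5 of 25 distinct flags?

C(25,5) = 25!/(5! x (25-5)!).

Final answer: C(25,5) = 53130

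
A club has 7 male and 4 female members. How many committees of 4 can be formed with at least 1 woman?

Sum over valid woman counts:
C(4,1)C(7,3) = 140
C(4,2)C(7,2) = 126
C(4,3)C(7,1) = 28
C(4,4)C(7,0) = 1
Total: 140 + 126 + 28 + 1.

Final answer: 295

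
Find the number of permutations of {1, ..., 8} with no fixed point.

Derangements satisfy D(n) = (n-1)(D(n-1) + D(n-2)), starting from D(0)=1, D(1)=0.
D(2) = 1 x (0 + 1) = 1
D(3) = 2 x (1 + 0) = 2
D(4) = 3 x (2 + 1) = 9
D(5) = 4 x (9 + 2) = 44
D(6) = 5 x (44 + 9) = 265
D(7) = 6 x (265 + 44) = 1854
D(8) = 7 x (D(7) + D(6)) = 7 x (1854 + 265)

Final answer: D(8) = 14833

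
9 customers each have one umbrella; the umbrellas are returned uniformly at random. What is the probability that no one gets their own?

D(n) = (n-1)(D(n-1) + D(n-2)), D(0)=1, D(1)=0.
Building up: D(2)=1, D(3)=2, D(4)=9, D(5)=44, D(6)=265, D(7)=1854, D(8)=14833, D(9)=133496.
Total arrangements: 9! = 362880.
Probability = D(9)/9! = 16687/45360.

Final answer: D(9)/9! = 133496/362880 = 0.367879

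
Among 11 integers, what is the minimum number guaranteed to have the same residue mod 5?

There are 5 possible values for residue mod 5. With 11 integers and 5 categories, by pigeonhole: ceiling(11/5).

Final answer: 3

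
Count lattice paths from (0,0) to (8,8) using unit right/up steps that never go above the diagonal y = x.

Total monotonic paths to (8,8): C(16,8) = 12870.
Paths that cross above y=x (reflection bijection): C(16,9) = 11440.
Valid Dyck paths: 12870 - 11440.
(Check: C(16,8) - C(16,9) = C(16,8)/9, the Catalan number C_{8}.)

Final answer: C_{8} = 1430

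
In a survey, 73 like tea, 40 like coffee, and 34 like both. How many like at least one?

|A union B| = |A| + |B| - |A intersect B| = 73 + 40 - 34.

Final answer: 79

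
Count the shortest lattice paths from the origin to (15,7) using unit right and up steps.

Each path has 15 right steps and 7 up steps in some order (22 steps total).
Choose which 7 of the 22 steps are up: C(22,7).

Final answer: C(22,7) = 170544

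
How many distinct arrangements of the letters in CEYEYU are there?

Letters (C:1, E:2, U:1, Y:2). Total letters: 6.
Permutations = 6!/(2! x 2!).

Final answer: 180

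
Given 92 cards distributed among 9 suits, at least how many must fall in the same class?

By pigeonhole with 92 objects and 9 categories: ceiling(92/9).

Final answer: 11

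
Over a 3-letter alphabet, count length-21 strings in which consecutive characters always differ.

Let g(n) count such strings. g(1) = 3, and each valid string of length n-1 extends in 2 ways (any symbol but the last), so g(n) = 2 g(n-1).
Total: g(21) = 3 x 2^20.

Final answer: 3 x 2^{20} = 3145728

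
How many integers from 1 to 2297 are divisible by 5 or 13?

Multiples of 5: 459. Multiples of 13: 176. Of both (lcm=65): 35.
By inclusion-exclusion: 459 + 176 - 35.

Final answer: 600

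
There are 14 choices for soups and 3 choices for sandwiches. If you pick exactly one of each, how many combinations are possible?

By the multiplication principle: 14 x 3.

Final answer: 42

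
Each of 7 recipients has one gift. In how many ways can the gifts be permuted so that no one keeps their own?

Derangements satisfy D(n) = (n-1)(D(n-1) + D(n-2)), starting from D(0)=1, D(1)=0.
D(2) = 1 x (0 + 1) = 1
D(3) = 2 x (1 + 0) = 2
D(4) = 3 x (2 + 1) = 9
D(5) = 4 x (9 + 2) = 44
D(6) = 5 x (44 + 9) = 265
D(7) = 6 x (D(6) + D(5)) = 6 x (265 + 44)

Final answer: D(7) = 1854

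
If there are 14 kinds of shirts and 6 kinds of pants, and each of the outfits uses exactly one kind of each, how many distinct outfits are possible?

By the multiplication principle: 14 x 6.

Final answer: 84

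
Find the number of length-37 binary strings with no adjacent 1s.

A valid string ends in 0 (append to any length-(n-1) valid string) or in 01 (append to any length-(n-2) valid string), so a(n) = a(n-1) + a(n-2) with a(1)=2, a(2)=3.
Building up term by term: a(1)=2, a(2)=3, a(3)=5, a(4)=8, a(5)=13, a(6)=21, a(7)=34, a(8)=55, a(9)=89, a(10)=144, a(11)=233, a(12)=377, a(13)=610, a(14)=987, a(15)=1597, a(16)=2584, a(17)=4181, a(18)=6765, a(19)=10946, a(20)=17711, a(21)=28657, a(22)=46368, a(23)=75025, a(24)=121393, a(25)=196418, a(26)=317811, a(27)=514229, a(28)=832040, a(29)=1346269, a(30)=2178309, a(31)=3524578, a(32)=5702887, a(33)=9227465, a(34)=14930352, a(35)=24157817, a(36)=39088169, a(37)=63245986.

Final answer: 63245986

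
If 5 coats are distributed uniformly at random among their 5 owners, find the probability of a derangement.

Use the recurrence D(n) = (n-1)(D(n-1) + D(n-2)) with D(0)=1, D(1)=0.
Building up: D(2)=1, D(3)=2, D(4)=9, D(5)=44.
Total arrangements: 5! = 120.
Probability = D(5)/5! = 11/30.

Final answer: D(5)/5! = 44/120 = 0.366667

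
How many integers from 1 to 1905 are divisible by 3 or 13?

Multiples of 3: 635. Multiples of 13: 146. Of both (lcm=39): 48.
By inclusion-exclusion: 635 + 146 - 48.

Final answer: 733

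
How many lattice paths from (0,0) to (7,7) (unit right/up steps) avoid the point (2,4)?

Total paths to (7,7): C(14,7) = 3432.
Paths through (2,4): C(6,4) x C(8,3) = 840.
Avoiding (2,4): 3432 - 840.

Final answer: 2592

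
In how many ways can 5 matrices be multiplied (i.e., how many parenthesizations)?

This is counted by the nth Catalan number C_n. Here n = 5 - 1 = 4.
C_n = C(2n,n)/(n+1), so C_{4} = C(8,4)/5 = 70/5.

Final answer: C_{4} = 14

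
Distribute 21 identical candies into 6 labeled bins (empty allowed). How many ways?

Stars and bars: C(n+k-1, k-1) = C(26,5).

Final answer: C(26,5) = 65780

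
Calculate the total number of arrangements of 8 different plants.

The number of ways to arrange 8 distinct objects is 8!.

Final answer: 8! = 40320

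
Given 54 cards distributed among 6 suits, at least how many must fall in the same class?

By pigeonhole with 54 objects and 6 categories: ceiling(54/6).

Final answer: 9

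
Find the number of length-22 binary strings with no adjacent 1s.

Let a(n) count valid strings. If the last bit is 0 the prefix is any valid string of length n-1; if it is 1 the string must end in 01 with a valid prefix of length n-2. So a(n) = a(n-1) + a(n-2), a(1)=2, a(2)=3.
Computing successive values: a(1)=2, a(2)=3, a(3)=5, a(4)=8, a(5)=13, a(6)=21, a(7)=34, a(8)=55, a(9)=89, a(10)=144, a(11)=233, a(12)=377, a(13)=610, a(14)=987, a(15)=1597, a(16)=2584, a(17)=4181, a(18)=6765, a(19)=10946, a(20)=17711, a(21)=28657, a(22)=46368.

Final answer: 46368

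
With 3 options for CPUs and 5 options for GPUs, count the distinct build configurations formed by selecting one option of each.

By the multiplication principle: 3 x 5.

Final answer: 15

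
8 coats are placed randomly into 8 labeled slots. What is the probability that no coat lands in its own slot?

D(n) = (n-1)(D(n-1) + D(n-2)), D(0)=1, D(1)=0.
Building up: D(2)=1, D(3)=2, D(4)=9, D(5)=44, D(6)=265, D(7)=1854, D(8)=14833.
Total arrangements: 8! = 40320.
Probability = D(8)/8! = 2119/5760.

Final answer: D(8)/8! = 14833/40320 = 0.367882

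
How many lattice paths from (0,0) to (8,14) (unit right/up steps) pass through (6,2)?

Paths (0,0)->(6,2): C(8,2) = 28.
Paths (6,2)->(8,14): C(14,12) = 91.
By multiplication principle: 28 x 91.

Final answer: 2548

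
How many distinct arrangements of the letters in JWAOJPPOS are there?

Letters (A:1, J:2, O:2, P:2, S:1, W:1). Total letters: 9.
Permutations = 9!/(2! x 2! x 2!).

Final answer: 45360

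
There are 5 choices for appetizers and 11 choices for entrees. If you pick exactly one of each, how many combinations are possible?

By the multiplication principle: 5 x 11.

Final answer: 55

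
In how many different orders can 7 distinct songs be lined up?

The number of ways to arrange 7 distinct objects is 7!.

Final answer: 7! = 5040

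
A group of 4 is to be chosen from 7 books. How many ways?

C(7,4) = 7!/(4! x (7-4)!).

Final answer: C(7,4) = 35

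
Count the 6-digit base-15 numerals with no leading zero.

In base 15, the leading digit has 14 choices (1..14); each of the remaining 5 digits has 15 choices.
Total: 14 x 15^5.

Final answer: 10631250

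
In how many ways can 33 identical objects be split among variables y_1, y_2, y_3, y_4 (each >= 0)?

Stars and bars with 33 stars and 3 bars:
C(33+4-1, 4-1) = C(36,3).

Final answer: C(36,3) = 7140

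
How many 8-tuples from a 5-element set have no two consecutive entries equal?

Let g(n) count such strings. g(1) = 5, and each valid string of length n-1 extends in 4 ways (any symbol but the last), so g(n) = 4 g(n-1).
Total: g(8) = 5 x 4^7.

Final answer: 5 x 4^{7} = 81920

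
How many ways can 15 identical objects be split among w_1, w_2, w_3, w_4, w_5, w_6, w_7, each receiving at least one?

Substitute w'_i = w_i - 1 (so w'_i >= 0). Then sum w'_i = 15 - 7 = 8.
Stars and bars: C(8+7-1, 7-1) = C(14,6).

Final answer: C(14,6) = 3003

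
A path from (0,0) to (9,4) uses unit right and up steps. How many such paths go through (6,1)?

Paths (0,0)->(6,1): C(7,1) = 7.
Paths (6,1)->(9,4): C(6,3) = 20.
By multiplication principle: 7 x 20.

Final answer: 140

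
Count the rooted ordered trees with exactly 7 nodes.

The structures are counted by the Catalan number C_n. Here n = 7 - 1 = 6.
C_n = (2n)!/(n!(n+1)!), so C_{6} = 12!/(6! x 7!) = C(12,6)/7 = 924/7.

Final answer: C_{6} = 132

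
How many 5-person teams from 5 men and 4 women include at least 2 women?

Sum over valid woman counts:
C(4,2)C(5,3) = 60
C(4,3)C(5,2) = 40
C(4,4)C(5,1) = 5
Total: 60 + 40 + 5.

Final answer: 105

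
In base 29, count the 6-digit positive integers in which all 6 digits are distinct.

First digit: 28 (nonzero). Second: 28 (not first). Third: 27, etc.
Total: 28 x 28 x 27 x 26 x 25 x 24.

Final answer: 330220800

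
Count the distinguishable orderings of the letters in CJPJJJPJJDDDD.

Letters (C:1, D:4, J:6, P:2). Total letters: 13.
Permutations = 13!/(6! x 4! x 2!).

Final answer: 180180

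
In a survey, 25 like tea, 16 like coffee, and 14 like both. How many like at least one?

|A union B| = |A| + |B| - |A intersect B| = 25 + 16 - 14.

Final answer: 27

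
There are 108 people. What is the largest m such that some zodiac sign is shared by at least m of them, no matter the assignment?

There are 12 possible values for zodiac sign. With 108 people and 12 categories, by pigeonhole: ceiling(108/12).

Final answer: 9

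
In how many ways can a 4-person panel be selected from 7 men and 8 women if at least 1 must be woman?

Sum over valid woman counts:
C(8,1)C(7,3) = 280
C(8,2)C(7,2) = 588
C(8,3)C(7,1) = 392
C(8,4)C(7,0) = 70
Total: 280 + 588 + 392 + 70.

Final answer: 1330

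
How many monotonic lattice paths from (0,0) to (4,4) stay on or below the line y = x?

Total monotonic paths to (4,4): C(8,4) = 70.
Reflecting each bad path at its first crossing gives a bijection with paths to (3,5): C(8,5) = 56.
Valid Dyck paths: 70 - 56.
(Check: C(8,4) - C(8,5) = C(8,4)/5, the Catalan number C_{4}.)

Final answer: C_{4} = 14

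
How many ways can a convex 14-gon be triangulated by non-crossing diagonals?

The structures are counted by the Catalan number C_n. Here n = 14 - 2 = 12.
C_n = C(2n,n) - C(2n,n+1), so C_{12} = C(24,12) - C(24,13) = 2704156 - 2496144.

Final answer: C_{12} = 208012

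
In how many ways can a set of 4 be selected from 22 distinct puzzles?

C(22,4) = 22!/(4! x (22-4)!).

Final answer: C(22,4) = 7315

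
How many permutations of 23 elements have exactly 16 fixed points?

Choose which 16 elements are fixed: C(23,16) = 245157.
Derange the remaining 7 using D(j) = (j-1)(D(j-1) + D(j-2)), D(0)=1, D(1)=0: D(2)=1, D(3)=2, D(4)=9, D(5)=44, D(6)=265, D(7)=1854.
Total: 245157 x 1854.

Final answer: C(23,16) D(7) = 454521078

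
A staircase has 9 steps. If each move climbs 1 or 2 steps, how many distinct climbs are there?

Let f(n) be the number of climbs. Removing the last move (1 or 2 steps) gives f(n) = f(n-1) + f(n-2); base cases f(1)=1, f(2)=2.
Computing successive values: f(1)=1, f(2)=2, f(3)=3, f(4)=5, f(5)=8, f(6)=13, f(7)=21, f(8)=34, f(9)=55.

Final answer: 55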